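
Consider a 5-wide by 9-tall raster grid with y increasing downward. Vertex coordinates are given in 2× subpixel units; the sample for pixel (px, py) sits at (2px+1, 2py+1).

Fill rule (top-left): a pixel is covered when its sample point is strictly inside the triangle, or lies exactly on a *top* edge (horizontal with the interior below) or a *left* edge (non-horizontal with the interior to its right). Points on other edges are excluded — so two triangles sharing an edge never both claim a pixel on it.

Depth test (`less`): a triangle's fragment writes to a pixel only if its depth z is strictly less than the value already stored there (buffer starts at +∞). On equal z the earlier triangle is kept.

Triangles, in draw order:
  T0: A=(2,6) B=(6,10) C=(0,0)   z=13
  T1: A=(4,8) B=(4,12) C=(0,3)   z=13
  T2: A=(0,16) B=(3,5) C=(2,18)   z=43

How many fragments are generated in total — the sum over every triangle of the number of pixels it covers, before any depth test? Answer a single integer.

T0:
  2·area = 16  (B↔C swapped to make it positive)
  edge (2, 6)→(0, 0): d=(-2,-6) top-left  bias=+0
  edge (0, 0)→(6, 10): d=(6,10) right/bottom  bias=-1
  edge (6, 10)→(2, 6): d=(-4,-4) top-left  bias=+0
    (0,1)@(1, 3): e=[0,8,8] → #  [on edge]
    (1,1)@(3, 3): e=[12,-12,16] → ·
    (0,2)@(1, 5): e=[-4,20,0] → ·  [on edge]
    (1,2)@(3, 5): e=[8,0,8] → ·  [on edge]
    (1,3)@(3, 7): e=[4,12,0] → #  [on edge]
    (2,3)@(5, 7): e=[16,-8,8] → ·
    (1,4)@(3, 9): e=[0,24,-8] → ·  [on edge]
    (2,4)@(5, 9): e=[12,4,0] → #  [on edge]
    (3,4)@(7, 9): e=[24,-16,8] → ·
    (2,5)@(5, 11): e=[8,16,-8] → ·
    (3,5)@(7, 11): e=[20,-4,0] → ·  [on edge]
    (4,6)@(9, 13): e=[28,-12,0] → ·  [on edge]
    (2,7)@(5, 15): e=[0,40,-24] → ·  [on edge]
    (4,7)@(9, 15): e=[24,0,-8] → ·  [on edge]
  covered (3 px):
    · · · · ·
    # · · · ·
    · · · · ·
    · # · · ·
    · · # · ·
    · · · · ·
    · · · · ·
    · · · · ·
    · · · · ·
T1:
  2·area = 16
  edge (4, 8)→(4, 12): d=(0,4) right/bottom  bias=-1
  edge (4, 12)→(0, 3): d=(-4,-9) top-left  bias=+0
  edge (0, 3)→(4, 8): d=(4,5) right/bottom  bias=-1
    (0,2)@(1, 5): e=[12,1,3] → #
    (1,2)@(3, 5): e=[4,19,-7] → ·
    (0,3)@(1, 7): e=[12,-7,11] → ·
    (1,3)@(3, 7): e=[4,11,1] → #
    (2,3)@(5, 7): e=[-4,29,-9] → ·
    (1,4)@(3, 9): e=[4,3,9] → #
    (2,4)@(5, 9): e=[-4,21,-1] → ·
    (1,5)@(3, 11): e=[4,-5,17] → ·
  covered (3 px):
    · · · · ·
    · · · · ·
    # · · · ·
    · # · · ·
    · # · · ·
    · · · · ·
    · · · · ·
    · · · · ·
    · · · · ·
T2:
  2·area = 28
  edge (0, 16)→(3, 5): d=(3,-11) top-left  bias=+0
  edge (3, 5)→(2, 18): d=(-1,13) right/bottom  bias=-1
  edge (2, 18)→(0, 16): d=(-2,-2) top-left  bias=+0
    (1,2)@(3, 5): e=[0,0,28] → ·  [on edge]
    (0,6)@(1, 13): e=[2,18,8] → #
    (1,6)@(3, 13): e=[24,-8,12] → ·
    (0,7)@(1, 15): e=[8,16,4] → #
    (1,7)@(3, 15): e=[30,-10,8] → ·
    (0,8)@(1, 17): e=[14,14,0] → #  [on edge]
    (1,8)@(3, 17): e=[36,-12,4] → ·
  covered (3 px):
    · · · · ·
    · · · · ·
    · · · · ·
    · · · · ·
    · · · · ·
    · · · · ·
    # · · · ·
    # · · · ·
    # · · · ·

Final: 9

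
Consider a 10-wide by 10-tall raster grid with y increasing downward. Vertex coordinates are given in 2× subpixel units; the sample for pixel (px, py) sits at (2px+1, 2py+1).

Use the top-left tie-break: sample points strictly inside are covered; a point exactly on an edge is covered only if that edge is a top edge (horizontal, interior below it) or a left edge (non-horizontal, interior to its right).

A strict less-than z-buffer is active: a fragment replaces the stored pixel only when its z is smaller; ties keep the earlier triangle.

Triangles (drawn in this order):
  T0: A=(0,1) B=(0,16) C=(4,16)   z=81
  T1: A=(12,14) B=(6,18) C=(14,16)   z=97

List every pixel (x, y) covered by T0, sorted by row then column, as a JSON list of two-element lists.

T0:
  2·area = 60  (B↔C swapped to make it positive)
  edge (0, 1)→(4, 16): d=(4,15) right/bottom  bias=-1
  edge (4, 16)→(0, 16): d=(-4,0) right/bottom  bias=-1
  edge (0, 16)→(0, 1): d=(0,-15) top-left  bias=+0
    (0,2)@(1, 5): e=[1,44,15] → █
    (1,2)@(3, 5): e=[-29,44,45] → ·
    (0,3)@(1, 7): e=[9,36,15] → █
    (1,3)@(3, 7): e=[-21,36,45] → ·
    (0,4)@(1, 9): e=[17,28,15] → █
    (1,4)@(3, 9): e=[-13,28,45] → ·
    (0,5)@(1, 11): e=[25,20,15] → █
    (1,5)@(3, 11): e=[-5,20,45] → ·
    (0,6)@(1, 13): e=[33,12,15] → █
    (1,6)@(3, 13): e=[3,12,45] → █
    (2,6)@(5, 13): e=[-27,12,75] → ·
    (0,7)@(1, 15): e=[41,4,15] → █
  covered (8 px):
    · · · · · · · · · ·
    · · · · · · · · · ·
    █ · · · · · · · · ·
    █ · · · · · · · · ·
    █ · · · · · · · · ·
    █ · · · · · · · · ·
    █ █ · · · · · · · ·
    █ █ · · · · · · · ·
    · · · · · · · · · ·
    · · · · · · · · · ·
T1:
  2·area = 20  (B↔C swapped to make it positive)
  edge (12, 14)→(14, 16): d=(2,2) right/bottom  bias=-1
  edge (14, 16)→(6, 18): d=(-8,2) right/bottom  bias=-1
  edge (6, 18)→(12, 14): d=(6,-4) top-left  bias=+0
    (0,1)@(1, 3): e=[0,130,-110] → ·  [on edge]
    (1,2)@(3, 5): e=[0,110,-90] → ·  [on edge]
    (2,3)@(5, 7): e=[0,90,-70] → ·  [on edge]
    (3,4)@(7, 9): e=[0,70,-50] → ·  [on edge]
    (4,5)@(9, 11): e=[0,50,-30] → ·  [on edge]
    (5,6)@(11, 13): e=[0,30,-10] → ·  [on edge]
    (5,7)@(11, 15): e=[4,14,2] → █
    (6,7)@(13, 15): e=[0,10,10] → ·  [on edge]
    (4,8)@(9, 17): e=[12,2,6] → █
    (5,8)@(11, 17): e=[8,-2,14] → ·
    (7,8)@(15, 17): e=[0,-10,30] → ·  [on edge]
    (4,9)@(9, 19): e=[16,-14,18] → ·
    (8,9)@(17, 19): e=[0,-30,50] → ·  [on edge]
  covered (2 px):
    · · · · · · · · · ·
    · · · · · · · · · ·
    · · · · · · · · · ·
    · · · · · · · · · ·
    · · · · · · · · · ·
    · · · · · · · · · ·
    · · · · · · · · · ·
    · · · · · █ · · · ·
    · · · · █ · · · · ·
    · · · · · · · · · ·

Final: [[0,2],[0,3],[0,4],[0,5],[0,6],[1,6],[0,7],[1,7]]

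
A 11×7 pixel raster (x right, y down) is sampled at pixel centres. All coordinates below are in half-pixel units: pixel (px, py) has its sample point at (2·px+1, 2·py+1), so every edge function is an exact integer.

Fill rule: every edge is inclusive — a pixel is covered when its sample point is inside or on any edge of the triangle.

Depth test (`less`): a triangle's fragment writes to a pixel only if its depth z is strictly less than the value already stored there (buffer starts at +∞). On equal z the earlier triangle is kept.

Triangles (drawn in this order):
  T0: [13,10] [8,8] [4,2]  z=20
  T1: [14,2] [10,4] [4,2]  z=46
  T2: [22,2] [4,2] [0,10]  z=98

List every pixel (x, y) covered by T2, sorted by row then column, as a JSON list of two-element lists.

T0:
  2·area = 22
  edge (13, 10)→(8, 8): d=(-5,-2) inclusive
  edge (8, 8)→(4, 2): d=(-4,-6) inclusive
  edge (4, 2)→(13, 10): d=(9,8) inclusive
    (2,1)@(5, 3): e=[19,2,1] → #
    (3,1)@(7, 3): e=[23,14,-15] → ·
    (2,2)@(5, 5): e=[9,-6,19] → ·
    (3,2)@(7, 5): e=[13,6,3] → #
    (4,2)@(9, 5): e=[17,18,-13] → ·
    (3,3)@(7, 7): e=[3,-2,21] → ·
    (4,3)@(9, 7): e=[7,10,5] → #
    (5,3)@(11, 7): e=[11,22,-11] → ·
    (4,4)@(9, 9): e=[-3,2,23] → ·
    (5,4)@(11, 9): e=[1,14,7] → #
    (6,4)@(13, 9): e=[5,26,-9] → ·
    (5,5)@(11, 11): e=[-9,6,25] → ·
  covered (4 px):
    · · · · · · · · · · ·
    · · # · · · · · · · ·
    · · · # · · · · · · ·
    · · · · # · · · · · ·
    · · · · · # · · · · ·
    · · · · · · · · · · ·
    · · · · · · · · · · ·
T1:
  2·area = 20
  edge (14, 2)→(10, 4): d=(-4,2) inclusive
  edge (10, 4)→(4, 2): d=(-6,-2) inclusive
  edge (4, 2)→(14, 2): d=(10,0) inclusive
    (0,0)@(1, 1): e=[30,0,-10] → ·  [on edge]
    (3,1)@(7, 3): e=[10,0,10] → #  [on edge]
    (4,1)@(9, 3): e=[6,4,10] → #
    (5,1)@(11, 3): e=[2,8,10] → #
    (6,1)@(13, 3): e=[-2,12,10] → ·
    (3,2)@(7, 5): e=[2,-12,30] → ·
    (4,2)@(9, 5): e=[-2,-8,30] → ·
    (5,2)@(11, 5): e=[-6,-4,30] → ·
    (6,2)@(13, 5): e=[-10,0,30] → ·  [on edge]
    (9,3)@(19, 7): e=[-30,0,50] → ·  [on edge]
  covered (3 px):
    · · · · · · · · · · ·
    · · · # # # · · · · ·
    · · · · · · · · · · ·
    · · · · · · · · · · ·
    · · · · · · · · · · ·
    · · · · · · · · · · ·
    · · · · · · · · · · ·
T2:
  2·area = 144  (B↔C swapped to make it positive)
  edge (22, 2)→(0, 10): d=(-22,8) inclusive
  edge (0, 10)→(4, 2): d=(4,-8) inclusive
  edge (4, 2)→(22, 2): d=(18,0) inclusive
    (2,1)@(5, 3): e=[114,12,18] → #
    (3,1)@(7, 3): e=[98,28,18] → #
    (4,1)@(9, 3): e=[82,44,18] → #
    (5,1)@(11, 3): e=[66,60,18] → #
    (6,1)@(13, 3): e=[50,76,18] → #
    (7,1)@(15, 3): e=[34,92,18] → #
    (8,1)@(17, 3): e=[18,108,18] → #
    (9,1)@(19, 3): e=[2,124,18] → #
    (10,1)@(21, 3): e=[-14,140,18] → ·
    (1,2)@(3, 5): e=[86,4,54] → #
    (7,2)@(15, 5): e=[-10,100,54] → ·
    (8,2)@(17, 5): e=[-26,116,54] → ·
  covered (18 px):
    · · · · · · · · · · ·
    · · # # # # # # # # ·
    · # # # # # # · · · ·
    · # # # · · · · · · ·
    # · · · · · · · · · ·
    · · · · · · · · · · ·
    · · · · · · · · · · ·

Answer: [[2,1],[3,1],[4,1],[5,1],[6,1],[7,1],[8,1],[9,1],[1,2],[2,2],[3,2],[4,2],[5,2],[6,2],[1,3],[2,3],[3,3],[0,4]]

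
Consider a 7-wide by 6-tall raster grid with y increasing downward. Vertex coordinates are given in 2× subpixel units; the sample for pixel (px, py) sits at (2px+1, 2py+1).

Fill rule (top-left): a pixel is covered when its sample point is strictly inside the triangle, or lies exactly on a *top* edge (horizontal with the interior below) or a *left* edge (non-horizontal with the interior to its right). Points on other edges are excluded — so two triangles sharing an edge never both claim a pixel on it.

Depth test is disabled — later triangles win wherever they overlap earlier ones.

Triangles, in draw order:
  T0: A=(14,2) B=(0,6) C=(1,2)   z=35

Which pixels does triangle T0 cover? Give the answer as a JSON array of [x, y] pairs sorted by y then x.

T0:
  2·area = 52
  edge (14, 2)→(0, 6): d=(-14,4) right/bottom  bias=-1
  edge (0, 6)→(1, 2): d=(1,-4) top-left  bias=+0
  edge (1, 2)→(14, 2): d=(13,0) top-left  bias=+0
    (0,1)@(1, 3): e=[38,1,13] → █
    (1,1)@(3, 3): e=[30,9,13] → █
    (2,1)@(5, 3): e=[22,17,13] → █
    (3,1)@(7, 3): e=[14,25,13] → █
    (4,1)@(9, 3): e=[6,33,13] → █
    (5,1)@(11, 3): e=[-2,41,13] → ·
    (0,2)@(1, 5): e=[10,3,39] → █
    (2,2)@(5, 5): e=[-6,19,39] → ·
    (3,2)@(7, 5): e=[-14,27,39] → ·
    (4,2)@(9, 5): e=[-22,35,39] → ·
    (0,3)@(1, 7): e=[-18,5,65] → ·
    (1,3)@(3, 7): e=[-26,13,65] → ·
  covered (7 px):
    · · · · · · ·
    █ █ █ █ █ · ·
    █ █ · · · · ·
    · · · · · · ·
    · · · · · · ·
    · · · · · · ·

Answer: [[0,1],[1,1],[2,1],[3,1],[4,1],[0,2],[1,2]]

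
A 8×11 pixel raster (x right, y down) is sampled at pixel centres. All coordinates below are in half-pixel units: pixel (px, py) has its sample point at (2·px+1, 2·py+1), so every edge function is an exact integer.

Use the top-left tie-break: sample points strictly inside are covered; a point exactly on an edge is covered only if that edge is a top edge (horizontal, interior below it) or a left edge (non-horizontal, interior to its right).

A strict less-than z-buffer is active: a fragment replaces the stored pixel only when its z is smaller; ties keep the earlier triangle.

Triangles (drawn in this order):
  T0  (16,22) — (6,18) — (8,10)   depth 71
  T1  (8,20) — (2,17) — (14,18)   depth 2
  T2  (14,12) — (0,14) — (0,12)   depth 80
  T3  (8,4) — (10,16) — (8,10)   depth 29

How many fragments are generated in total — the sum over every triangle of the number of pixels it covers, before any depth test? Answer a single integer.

T0:
  2·area = 88
  edge (16, 22)→(6, 18): d=(-10,-4) top-left  bias=+0
  edge (6, 18)→(8, 10): d=(2,-8) top-left  bias=+0
  edge (8, 10)→(16, 22): d=(8,12) right/bottom  bias=-1
    (4,6)@(9, 13): e=[62,14,12] → #
    (5,6)@(11, 13): e=[70,30,-12] → ·
    (3,7)@(7, 15): e=[34,2,52] → #
    (5,7)@(11, 15): e=[50,34,4] → #
    (6,7)@(13, 15): e=[58,50,-20] → ·
    (3,8)@(7, 17): e=[14,6,68] → #
    (6,8)@(13, 17): e=[38,54,-4] → ·
    (3,9)@(7, 19): e=[-6,10,84] → ·
    (4,9)@(9, 19): e=[2,26,60] → #
    (6,9)@(13, 19): e=[18,58,12] → #
    (7,9)@(15, 19): e=[26,74,-12] → ·
    (4,10)@(9, 21): e=[-18,30,76] → ·
  covered (11 px):
    · · · · · · · ·
    · · · · · · · ·
    · · · · · · · ·
    · · · · · · · ·
    · · · · · · · ·
    · · · · · · · ·
    · · · · # · · ·
    · · · # # # · ·
    · · · # # # · ·
    · · · · # # # ·
    · · · · · · · #
T1:
  2·area = 30
  edge (8, 20)→(2, 17): d=(-6,-3) top-left  bias=+0
  edge (2, 17)→(14, 18): d=(12,1) right/bottom  bias=-1
  edge (14, 18)→(8, 20): d=(-6,2) right/bottom  bias=-1
    (3,9)@(7, 19): e=[3,19,8] → #
    (4,9)@(9, 19): e=[9,17,4] → #
    (5,9)@(11, 19): e=[15,15,0] → ·  [on edge]
    (2,10)@(5, 21): e=[-15,45,0] → ·  [on edge]
    (3,10)@(7, 21): e=[-9,43,-4] → ·
    (4,10)@(9, 21): e=[-3,41,-8] → ·
  covered (2 px):
    · · · · · · · ·
    · · · · · · · ·
    · · · · · · · ·
    · · · · · · · ·
    · · · · · · · ·
    · · · · · · · ·
    · · · · · · · ·
    · · · · · · · ·
    · · · · · · · ·
    · · · # # · · ·
    · · · · · · · ·
T2:
  2·area = 28
  edge (14, 12)→(0, 14): d=(-14,2) right/bottom  bias=-1
  edge (0, 14)→(0, 12): d=(0,-2) top-left  bias=+0
  edge (0, 12)→(14, 12): d=(14,0) top-left  bias=+0
    (0,6)@(1, 13): e=[12,2,14] → #
    (1,6)@(3, 13): e=[8,6,14] → #
    (2,6)@(5, 13): e=[4,10,14] → #
    (3,6)@(7, 13): e=[0,14,14] → ·  [on edge]
    (0,7)@(1, 15): e=[-16,2,42] → ·
    (1,7)@(3, 15): e=[-20,6,42] → ·
    (2,7)@(5, 15): e=[-24,10,42] → ·
  covered (3 px):
    · · · · · · · ·
    · · · · · · · ·
    · · · · · · · ·
    · · · · · · · ·
    · · · · · · · ·
    · · · · · · · ·
    # # # · · · · ·
    · · · · · · · ·
    · · · · · · · ·
    · · · · · · · ·
    · · · · · · · ·
T3:
  2·area = 12
  edge (8, 4)→(10, 16): d=(2,12) right/bottom  bias=-1
  edge (10, 16)→(8, 10): d=(-2,-6) top-left  bias=+0
  edge (8, 10)→(8, 4): d=(0,-6) top-left  bias=+0
    (2,0)@(5, 1): e=[30,0,-18] → ·  [on edge]
    (3,3)@(7, 7): e=[18,0,-6] → ·  [on edge]
    (4,5)@(9, 11): e=[2,4,6] → #
    (5,5)@(11, 11): e=[-22,16,18] → ·
    (4,6)@(9, 13): e=[6,0,6] → #  [on edge]
    (5,6)@(11, 13): e=[-18,12,18] → ·
    (4,7)@(9, 15): e=[10,-4,6] → ·
    (5,9)@(11, 19): e=[-6,0,18] → ·  [on edge]
  covered (2 px):
    · · · · · · · ·
    · · · · · · · ·
    · · · · · · · ·
    · · · · · · · ·
    · · · · · · · ·
    · · · · # · · ·
    · · · · # · · ·
    · · · · · · · ·
    · · · · · · · ·
    · · · · · · · ·
    · · · · · · · ·

Result: 18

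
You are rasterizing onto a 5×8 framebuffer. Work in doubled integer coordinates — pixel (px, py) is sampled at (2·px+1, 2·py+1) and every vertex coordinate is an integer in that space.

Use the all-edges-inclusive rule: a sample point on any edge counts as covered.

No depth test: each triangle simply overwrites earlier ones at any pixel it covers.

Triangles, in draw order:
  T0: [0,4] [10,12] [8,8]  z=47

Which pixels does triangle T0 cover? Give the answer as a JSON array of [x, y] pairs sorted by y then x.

T0:
  2·area = 24  (B↔C swapped to make it positive)
  edge (0, 4)→(8, 8): d=(8,4) inclusive
  edge (8, 8)→(10, 12): d=(2,4) inclusive
  edge (10, 12)→(0, 4): d=(-10,-8) inclusive
    (2,3)@(5, 7): e=[4,10,10] → X
    (3,3)@(7, 7): e=[-4,2,26] → .
    (2,4)@(5, 9): e=[20,14,-10] → .
    (3,4)@(7, 9): e=[12,6,6] → X
    (4,4)@(9, 9): e=[4,-2,22] → .
    (3,5)@(7, 11): e=[28,10,-14] → .
    (4,5)@(9, 11): e=[20,2,2] → X
    (4,6)@(9, 13): e=[36,6,-18] → .
  covered (3 px):
    . . . . .
    . . . . .
    . . . . .
    . . X . .
    . . . X .
    . . . . X
    . . . . .
    . . . . .

Result: [[2,3],[3,4],[4,5]]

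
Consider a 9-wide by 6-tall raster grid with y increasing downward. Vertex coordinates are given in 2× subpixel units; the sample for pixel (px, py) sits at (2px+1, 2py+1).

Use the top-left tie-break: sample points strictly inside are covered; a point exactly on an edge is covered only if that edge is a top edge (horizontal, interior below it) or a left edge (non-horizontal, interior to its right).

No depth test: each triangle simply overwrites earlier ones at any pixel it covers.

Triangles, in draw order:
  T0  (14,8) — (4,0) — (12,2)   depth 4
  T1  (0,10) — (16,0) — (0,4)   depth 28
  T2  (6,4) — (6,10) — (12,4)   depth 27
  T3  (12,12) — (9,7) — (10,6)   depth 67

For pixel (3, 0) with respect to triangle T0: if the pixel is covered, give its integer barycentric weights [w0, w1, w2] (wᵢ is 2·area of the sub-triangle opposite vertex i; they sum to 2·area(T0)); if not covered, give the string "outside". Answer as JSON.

T0:
  2·area = 44
  edge (14, 8)→(4, 0): d=(-10,-8) top-left  bias=+0
  edge (4, 0)→(12, 2): d=(8,2) right/bottom  bias=-1
  edge (12, 2)→(14, 8): d=(2,6) right/bottom  bias=-1
    (3,0)@(7, 1): e=[14,2,28] → █
    (4,0)@(9, 1): e=[30,-2,16] → ·
    (3,1)@(7, 3): e=[-6,18,32] → ·
    (4,1)@(9, 3): e=[10,14,20] → █
    (5,1)@(11, 3): e=[26,10,8] → █
    (6,1)@(13, 3): e=[42,6,-4] → ·
    (4,2)@(9, 5): e=[-10,30,24] → ·
    (5,2)@(11, 5): e=[6,26,12] → █
    (6,2)@(13, 5): e=[22,22,0] → ·  [on edge]
    (5,3)@(11, 7): e=[-14,42,16] → ·
    (6,3)@(13, 7): e=[2,38,4] → █
    (7,3)@(15, 7): e=[18,34,-8] → ·
    (7,5)@(15, 11): e=[-22,66,0] → ·  [on edge]
  covered (5 px):
    · · · █ · · · · ·
    · · · · █ █ · · ·
    · · · · · █ · · ·
    · · · · · · █ · ·
    · · · · · · · · ·
    · · · · · · · · ·
T1:
  2·area = 96  (B↔C swapped to make it positive)
  edge (0, 10)→(0, 4): d=(0,-6) top-left  bias=+0
  edge (0, 4)→(16, 0): d=(16,-4) top-left  bias=+0
  edge (16, 0)→(0, 10): d=(-16,10) right/bottom  bias=-1
    (6,0)@(13, 1): e=[78,4,14] → █
    (7,0)@(15, 1): e=[90,12,-6] → ·
    (2,1)@(5, 3): e=[30,4,62] → █
    (3,1)@(7, 3): e=[42,12,42] → █
    (4,1)@(9, 3): e=[54,20,22] → █
    (5,1)@(11, 3): e=[66,28,2] → █
    (6,1)@(13, 3): e=[78,36,-18] → ·
    (0,2)@(1, 5): e=[6,20,70] → █
    (1,2)@(3, 5): e=[18,28,50] → █
    (4,2)@(9, 5): e=[54,52,-10] → ·
    (5,2)@(11, 5): e=[66,60,-30] → ·
    (0,3)@(1, 7): e=[6,52,38] → █
  covered (12 px):
    · · · · · · █ · ·
    · · █ █ █ █ · · ·
    █ █ █ █ · · · · ·
    █ █ · · · · · · ·
    █ · · · · · · · ·
    · · · · · · · · ·
T2:
  2·area = 36  (B↔C swapped to make it positive)
  edge (6, 4)→(12, 4): d=(6,0) top-left  bias=+0
  edge (12, 4)→(6, 10): d=(-6,6) right/bottom  bias=-1
  edge (6, 10)→(6, 4): d=(0,-6) top-left  bias=+0
    (7,0)@(15, 1): e=[-18,0,54] → ·  [on edge]
    (6,1)@(13, 3): e=[-6,0,42] → ·  [on edge]
    (3,2)@(7, 5): e=[6,24,6] → █
    (4,2)@(9, 5): e=[6,12,18] → █
    (5,2)@(11, 5): e=[6,0,30] → ·  [on edge]
    (3,3)@(7, 7): e=[18,12,6] → █
    (4,3)@(9, 7): e=[18,0,18] → ·  [on edge]
    (3,4)@(7, 9): e=[30,0,6] → ·  [on edge]
    (2,5)@(5, 11): e=[42,0,-6] → ·  [on edge]
  covered (3 px):
    · · · · · · · · ·
    · · · · · · · · ·
    · · · █ █ · · · ·
    · · · █ · · · · ·
    · · · · · · · · ·
    · · · · · · · · ·
T3:
  2·area = 8
  edge (12, 12)→(9, 7): d=(-3,-5) top-left  bias=+0
  edge (9, 7)→(10, 6): d=(1,-1) top-left  bias=+0
  edge (10, 6)→(12, 12): d=(2,6) right/bottom  bias=-1
    (7,0)@(15, 1): e=[48,0,-40] → ·  [on edge]
    (4,1)@(9, 3): e=[12,-4,0] → ·  [on edge]
    (6,1)@(13, 3): e=[32,0,-24] → ·  [on edge]
    (5,2)@(11, 5): e=[16,0,-8] → ·  [on edge]
    (4,3)@(9, 7): e=[0,0,8] → █  [on edge]
    (5,3)@(11, 7): e=[10,2,-4] → ·
    (3,4)@(7, 9): e=[-16,0,24] → ·  [on edge]
    (4,4)@(9, 9): e=[-6,2,12] → ·
    (5,4)@(11, 9): e=[4,4,0] → ·  [on edge]
    (2,5)@(5, 11): e=[-32,0,40] → ·  [on edge]
  covered (1 px):
    · · · · · · · · ·
    · · · · · · · · ·
    · · · · · · · · ·
    · · · · █ · · · ·
    · · · · · · · · ·
    · · · · · · · · ·

Final: [2,28,14]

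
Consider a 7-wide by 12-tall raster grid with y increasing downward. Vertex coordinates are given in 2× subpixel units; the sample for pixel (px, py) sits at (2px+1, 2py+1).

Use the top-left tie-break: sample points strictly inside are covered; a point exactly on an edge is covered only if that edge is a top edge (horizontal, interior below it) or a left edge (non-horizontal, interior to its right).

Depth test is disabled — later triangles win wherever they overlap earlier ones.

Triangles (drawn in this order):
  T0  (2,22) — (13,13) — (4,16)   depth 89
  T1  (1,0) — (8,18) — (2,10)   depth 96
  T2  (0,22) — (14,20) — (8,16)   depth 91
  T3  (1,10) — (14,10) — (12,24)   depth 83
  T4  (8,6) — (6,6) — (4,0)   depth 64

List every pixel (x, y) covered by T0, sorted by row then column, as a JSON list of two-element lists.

T0:
  2·area = 48  (B↔C swapped to make it positive)
  edge (2, 22)→(4, 16): d=(2,-6) top-left  bias=+0
  edge (4, 16)→(13, 13): d=(9,-3) top-left  bias=+0
  edge (13, 13)→(2, 22): d=(-11,9) right/bottom  bias=-1
    (4,0)@(9, 1): e=[0,-120,168] → .  [on edge]
    (3,3)@(7, 7): e=[0,-72,120] → .  [on edge]
    (2,6)@(5, 13): e=[0,-24,72] → .  [on edge]
    (6,6)@(13, 13): e=[48,0,0] → .  [on edge]
    (3,7)@(7, 15): e=[16,0,32] → X  [on edge]
    (4,7)@(9, 15): e=[28,6,14] → X
    (5,7)@(11, 15): e=[40,12,-4] → .
    (0,8)@(1, 17): e=[-16,0,64] → .  [on edge]
    (2,8)@(5, 17): e=[8,12,28] → X
    (4,8)@(9, 17): e=[32,24,-8] → .
    (1,9)@(3, 19): e=[0,24,24] → X  [on edge]
    (3,9)@(7, 19): e=[24,36,-12] → .
  covered (7 px):
    . . . . . . .
    . . . . . . .
    . . . . . . .
    . . . . . . .
    . . . . . . .
    . . . . . . .
    . . . . . . .
    . . . X X . .
    . . X X . . .
    . X X . . . .
    . X . . . . .
    . . . . . . .
T1:
  2·area = 52
  edge (1, 0)→(8, 18): d=(7,18) right/bottom  bias=-1
  edge (8, 18)→(2, 10): d=(-6,-8) top-left  bias=+0
  edge (2, 10)→(1, 0): d=(-1,-10) top-left  bias=+0
    (1,3)@(3, 7): e=[13,26,13] → X
    (2,3)@(5, 7): e=[-23,42,33] → .
    (1,4)@(3, 9): e=[27,14,11] → X
    (2,4)@(5, 9): e=[-9,30,31] → .
    (1,5)@(3, 11): e=[41,2,9] → X
    (2,5)@(5, 11): e=[5,18,29] → X
    (3,5)@(7, 11): e=[-31,34,49] → .
    (1,6)@(3, 13): e=[55,-10,7] → .
    (2,6)@(5, 13): e=[19,6,27] → X
    (3,6)@(7, 13): e=[-17,22,47] → .
    (2,7)@(5, 15): e=[33,-6,25] → .
  covered (5 px):
    . . . . . . .
    . . . . . . .
    . . . . . . .
    . X . . . . .
    . X . . . . .
    . X X . . . .
    . . X . . . .
    . . . . . . .
    . . . . . . .
    . . . . . . .
    . . . . . . .
    . . . . . . .
T2:
  2·area = 68  (B↔C swapped to make it positive)
  edge (0, 22)→(8, 16): d=(8,-6) top-left  bias=+0
  edge (8, 16)→(14, 20): d=(6,4) right/bottom  bias=-1
  edge (14, 20)→(0, 22): d=(-14,2) right/bottom  bias=-1
    (3,8)@(7, 17): e=[2,10,56] → X
    (4,8)@(9, 17): e=[14,2,52] → X
    (5,8)@(11, 17): e=[26,-6,48] → .
    (2,9)@(5, 19): e=[6,30,32] → X
    (5,9)@(11, 19): e=[42,6,20] → X
    (6,9)@(13, 19): e=[54,-2,16] → .
    (1,10)@(3, 21): e=[10,50,8] → X
    (3,10)@(7, 21): e=[34,34,0] → .  [on edge]
    (4,10)@(9, 21): e=[46,26,-4] → .
    (5,10)@(11, 21): e=[58,18,-8] → .
    (1,11)@(3, 23): e=[26,62,-20] → .
    (2,11)@(5, 23): e=[38,54,-24] → .
  covered (8 px):
    . . . . . . .
    . . . . . . .
    . . . . . . .
    . . . . . . .
    . . . . . . .
    . . . . . . .
    . . . . . . .
    . . . . . . .
    . . . X X . .
    . . X X X X .
    . X X . . . .
    . . . . . . .
T3:
  2·area = 182
  edge (1, 10)→(14, 10): d=(13,0) top-left  bias=+0
  edge (14, 10)→(12, 24): d=(-2,14) right/bottom  bias=-1
  edge (12, 24)→(1, 10): d=(-11,-14) top-left  bias=+0
    (1,5)@(3, 11): e=[13,152,17] → X
    (2,5)@(5, 11): e=[13,124,45] → X
    (3,5)@(7, 11): e=[13,96,73] → X
    (4,5)@(9, 11): e=[13,68,101] → X
    (5,5)@(11, 11): e=[13,40,129] → X
    (6,5)@(13, 11): e=[13,12,157] → X
    (1,6)@(3, 13): e=[39,148,-5] → .
    (2,6)@(5, 13): e=[39,120,23] → X
    (2,7)@(5, 15): e=[65,116,1] → X
    (2,8)@(5, 17): e=[91,112,-21] → .
    (3,8)@(7, 17): e=[91,84,7] → X
    (6,8)@(13, 17): e=[91,0,91] → .  [on edge]
  covered (22 px):
    . . . . . . .
    . . . . . . .
    . . . . . . .
    . . . . . . .
    . . . . . . .
    . X X X X X X
    . . X X X X X
    . . X X X X X
    . . . X X X .
    . . . . X X .
    . . . . . X .
    . . . . . . .
T4:
  2·area = 12
  edge (8, 6)→(6, 6): d=(-2,0) right/bottom  bias=-1
  edge (6, 6)→(4, 0): d=(-2,-6) top-left  bias=+0
  edge (4, 0)→(8, 6): d=(4,6) right/bottom  bias=-1
    (2,1)@(5, 3): e=[6,0,6] → X  [on edge]
    (3,1)@(7, 3): e=[6,12,-6] → .
    (2,2)@(5, 5): e=[2,-4,14] → .
    (3,2)@(7, 5): e=[2,8,2] → X
    (4,2)@(9, 5): e=[2,20,-10] → .
    (3,3)@(7, 7): e=[-2,4,10] → .
    (3,4)@(7, 9): e=[-6,0,18] → .  [on edge]
    (4,7)@(9, 15): e=[-18,0,30] → .  [on edge]
    (5,10)@(11, 21): e=[-30,0,42] → .  [on edge]
  covered (2 px):
    . . . . . . .
    . . X . . . .
    . . . X . . .
    . . . . . . .
    . . . . . . .
    . . . . . . .
    . . . . . . .
    . . . . . . .
    . . . . . . .
    . . . . . . .
    . . . . . . .
    . . . . . . .

Result: [[3,7],[4,7],[2,8],[3,8],[1,9],[2,9],[1,10]]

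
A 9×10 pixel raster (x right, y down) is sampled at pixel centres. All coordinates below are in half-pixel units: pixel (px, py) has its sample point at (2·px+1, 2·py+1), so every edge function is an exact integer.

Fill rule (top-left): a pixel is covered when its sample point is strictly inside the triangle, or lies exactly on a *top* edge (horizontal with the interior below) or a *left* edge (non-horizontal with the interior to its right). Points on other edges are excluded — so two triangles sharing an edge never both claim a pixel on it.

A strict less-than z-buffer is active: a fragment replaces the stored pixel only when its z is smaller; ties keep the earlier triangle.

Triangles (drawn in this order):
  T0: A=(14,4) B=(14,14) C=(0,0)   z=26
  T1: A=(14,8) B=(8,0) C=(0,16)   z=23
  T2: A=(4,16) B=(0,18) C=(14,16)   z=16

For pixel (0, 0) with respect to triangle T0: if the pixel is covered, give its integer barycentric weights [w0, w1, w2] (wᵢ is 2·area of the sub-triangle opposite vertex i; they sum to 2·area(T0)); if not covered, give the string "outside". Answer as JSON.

T0:
  2·area = 140
  edge (14, 4)→(14, 14): d=(0,10) right/bottom  bias=-1
  edge (14, 14)→(0, 0): d=(-14,-14) top-left  bias=+0
  edge (0, 0)→(14, 4): d=(14,4) right/bottom  bias=-1
    (0,0)@(1, 1): e=[130,0,10] → #  [on edge]
    (1,0)@(3, 1): e=[110,28,2] → #
    (2,0)@(5, 1): e=[90,56,-6] → ·
    (0,1)@(1, 3): e=[130,-28,38] → ·
    (1,1)@(3, 3): e=[110,0,30] → #  [on edge]
    (2,1)@(5, 3): e=[90,28,22] → #
    (3,1)@(7, 3): e=[70,56,14] → #
    (4,1)@(9, 3): e=[50,84,6] → #
    (5,1)@(11, 3): e=[30,112,-2] → ·
    (1,2)@(3, 5): e=[110,-28,58] → ·
    (2,2)@(5, 5): e=[90,0,50] → #  [on edge]
    (5,2)@(11, 5): e=[30,84,26] → #
    (3,3)@(7, 7): e=[70,0,70] → #  [on edge]
    (4,4)@(9, 9): e=[50,0,90] → #  [on edge]
    (5,5)@(11, 11): e=[30,0,110] → #  [on edge]
    (6,6)@(13, 13): e=[10,0,130] → #  [on edge]
    (7,7)@(15, 15): e=[-10,0,150] → ·  [on edge]
    (8,8)@(17, 17): e=[-30,0,170] → ·  [on edge]
  covered (21 px):
    # # · · · · · · ·
    · # # # # · · · ·
    · · # # # # # · ·
    · · · # # # # · ·
    · · · · # # # · ·
    · · · · · # # · ·
    · · · · · · # · ·
    · · · · · · · · ·
    · · · · · · · · ·
    · · · · · · · · ·
T1:
  2·area = 160  (B↔C swapped to make it positive)
  edge (14, 8)→(0, 16): d=(-14,8) right/bottom  bias=-1
  edge (0, 16)→(8, 0): d=(8,-16) top-left  bias=+0
  edge (8, 0)→(14, 8): d=(6,8) right/bottom  bias=-1
    (3,1)@(7, 3): e=[126,8,26] → #
    (4,1)@(9, 3): e=[110,40,10] → #
    (5,1)@(11, 3): e=[94,72,-6] → ·
    (3,2)@(7, 5): e=[98,24,38] → #
    (5,2)@(11, 5): e=[66,88,6] → #
    (6,2)@(13, 5): e=[50,120,-10] → ·
    (2,3)@(5, 7): e=[86,8,66] → #
    (6,3)@(13, 7): e=[22,136,2] → #
    (7,3)@(15, 7): e=[6,168,-14] → ·
    (2,4)@(5, 9): e=[58,24,78] → #
    (6,4)@(13, 9): e=[-6,152,14] → ·
    (1,5)@(3, 11): e=[46,8,106] → #
  covered (20 px):
    · · · · · · · · ·
    · · · # # · · · ·
    · · · # # # · · ·
    · · # # # # # · ·
    · · # # # # · · ·
    · # # # · · · · ·
    · # # · · · · · ·
    # · · · · · · · ·
    · · · · · · · · ·
    · · · · · · · · ·
T2:
  2·area = 20  (B↔C swapped to make it positive)
  edge (4, 16)→(14, 16): d=(10,0) top-left  bias=+0
  edge (14, 16)→(0, 18): d=(-14,2) right/bottom  bias=-1
  edge (0, 18)→(4, 16): d=(4,-2) top-left  bias=+0
    (1,8)@(3, 17): e=[10,8,2] → #
    (2,8)@(5, 17): e=[10,4,6] → #
    (3,8)@(7, 17): e=[10,0,10] → ·  [on edge]
    (1,9)@(3, 19): e=[30,-20,10] → ·
    (2,9)@(5, 19): e=[30,-24,14] → ·
  covered (2 px):
    · · · · · · · · ·
    · · · · · · · · ·
    · · · · · · · · ·
    · · · · · · · · ·
    · · · · · · · · ·
    · · · · · · · · ·
    · · · · · · · · ·
    · · · · · · · · ·
    · # # · · · · · ·
    · · · · · · · · ·

Result: [0,10,130]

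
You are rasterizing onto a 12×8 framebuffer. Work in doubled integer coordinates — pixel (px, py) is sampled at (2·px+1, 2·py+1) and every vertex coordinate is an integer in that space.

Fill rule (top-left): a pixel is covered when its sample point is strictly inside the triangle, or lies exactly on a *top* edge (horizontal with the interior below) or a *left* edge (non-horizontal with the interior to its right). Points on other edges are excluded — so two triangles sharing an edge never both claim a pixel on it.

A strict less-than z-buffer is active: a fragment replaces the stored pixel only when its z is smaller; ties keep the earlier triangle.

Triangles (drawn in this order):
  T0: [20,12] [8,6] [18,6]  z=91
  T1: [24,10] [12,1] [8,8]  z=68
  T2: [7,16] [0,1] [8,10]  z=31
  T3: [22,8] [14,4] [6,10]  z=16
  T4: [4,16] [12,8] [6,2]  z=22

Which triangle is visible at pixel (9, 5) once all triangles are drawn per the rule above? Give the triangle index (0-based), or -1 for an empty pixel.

T0:
  2·area = 60
  edge (20, 12)→(8, 6): d=(-12,-6) top-left  bias=+0
  edge (8, 6)→(18, 6): d=(10,0) top-left  bias=+0
  edge (18, 6)→(20, 12): d=(2,6) right/bottom  bias=-1
    (8,1)@(17, 3): e=[90,-30,0] → ·  [on edge]
    (5,3)@(11, 7): e=[6,10,44] → #
    (6,3)@(13, 7): e=[18,10,32] → #
    (7,3)@(15, 7): e=[30,10,20] → #
    (8,3)@(17, 7): e=[42,10,8] → #
    (9,3)@(19, 7): e=[54,10,-4] → ·
    (5,4)@(11, 9): e=[-18,30,48] → ·
    (6,4)@(13, 9): e=[-6,30,36] → ·
    (7,4)@(15, 9): e=[6,30,24] → #
    (9,4)@(19, 9): e=[30,30,0] → ·  [on edge]
    (7,5)@(15, 11): e=[-18,50,28] → ·
    (8,5)@(17, 11): e=[-6,50,16] → ·
    (10,7)@(21, 15): e=[-30,90,0] → ·  [on edge]
  covered (7 px):
    · · · · · · · · · · · ·
    · · · · · · · · · · · ·
    · · · · · · · · · · · ·
    · · · · · # # # # · · ·
    · · · · · · · # # · · ·
    · · · · · · · · · # · ·
    · · · · · · · · · · · ·
    · · · · · · · · · · · ·
T1:
  2·area = 120  (B↔C swapped to make it positive)
  edge (24, 10)→(8, 8): d=(-16,-2) top-left  bias=+0
  edge (8, 8)→(12, 1): d=(4,-7) top-left  bias=+0
  edge (12, 1)→(24, 10): d=(12,9) right/bottom  bias=-1
    (5,1)@(11, 3): e=[86,1,33] → #
    (6,1)@(13, 3): e=[90,15,15] → #
    (7,1)@(15, 3): e=[94,29,-3] → ·
    (5,2)@(11, 5): e=[54,9,57] → #
    (7,2)@(15, 5): e=[62,37,21] → #
    (8,2)@(17, 5): e=[66,51,3] → #
    (9,2)@(19, 5): e=[70,65,-15] → ·
    (4,3)@(9, 7): e=[18,3,99] → #
    (9,3)@(19, 7): e=[38,73,9] → #
    (10,3)@(21, 7): e=[42,87,-9] → ·
    (4,4)@(9, 9): e=[-14,11,123] → ·
    (5,4)@(11, 9): e=[-10,25,105] → ·
  covered (15 px):
    · · · · · · · · · · · ·
    · · · · · # # · · · · ·
    · · · · · # # # # · · ·
    · · · · # # # # # # · ·
    · · · · · · · · # # # ·
    · · · · · · · · · · · ·
    · · · · · · · · · · · ·
    · · · · · · · · · · · ·
T2:
  2·area = 57
  edge (7, 16)→(0, 1): d=(-7,-15) top-left  bias=+0
  edge (0, 1)→(8, 10): d=(8,9) right/bottom  bias=-1
  edge (8, 10)→(7, 16): d=(-1,6) right/bottom  bias=-1
    (0,1)@(1, 3): e=[1,7,49] → #
    (1,1)@(3, 3): e=[31,-11,37] → ·
    (0,2)@(1, 5): e=[-13,23,47] → ·
    (1,2)@(3, 5): e=[17,5,35] → #
    (2,2)@(5, 5): e=[47,-13,23] → ·
    (1,3)@(3, 7): e=[3,21,33] → #
    (2,3)@(5, 7): e=[33,3,21] → #
    (3,3)@(7, 7): e=[63,-15,9] → ·
    (1,4)@(3, 9): e=[-11,37,31] → ·
    (2,4)@(5, 9): e=[19,19,19] → #
    (3,4)@(7, 9): e=[49,1,7] → #
    (4,4)@(9, 9): e=[79,-17,-5] → ·
  covered (10 px):
    · · · · · · · · · · · ·
    # · · · · · · · · · · ·
    · # · · · · · · · · · ·
    · # # · · · · · · · · ·
    · · # # · · · · · · · ·
    · · # # · · · · · · · ·
    · · · # · · · · · · · ·
    · · · # · · · · · · · ·
T3:
  2·area = 80  (B↔C swapped to make it positive)
  edge (22, 8)→(6, 10): d=(-16,2) right/bottom  bias=-1
  edge (6, 10)→(14, 4): d=(8,-6) top-left  bias=+0
  edge (14, 4)→(22, 8): d=(8,4) right/bottom  bias=-1
    (6,2)@(13, 5): e=[66,2,12] → #
    (7,2)@(15, 5): e=[62,14,4] → #
    (8,2)@(17, 5): e=[58,26,-4] → ·
    (5,3)@(11, 7): e=[38,6,36] → #
    (8,3)@(17, 7): e=[26,42,12] → #
    (9,3)@(19, 7): e=[22,54,4] → #
    (10,3)@(21, 7): e=[18,66,-4] → ·
    (4,4)@(9, 9): e=[10,10,60] → #
    (7,4)@(15, 9): e=[-2,46,36] → ·
    (8,4)@(17, 9): e=[-6,58,28] → ·
    (9,4)@(19, 9): e=[-10,70,20] → ·
    (4,5)@(9, 11): e=[-22,26,76] → ·
  covered (10 px):
    · · · · · · · · · · · ·
    · · · · · · · · · · · ·
    · · · · · · # # · · · ·
    · · · · · # # # # # · ·
    · · · · # # # · · · · ·
    · · · · · · · · · · · ·
    · · · · · · · · · · · ·
    · · · · · · · · · · · ·
T4:
  2·area = 96  (B↔C swapped to make it positive)
  edge (4, 16)→(6, 2): d=(2,-14) top-left  bias=+0
  edge (6, 2)→(12, 8): d=(6,6) right/bottom  bias=-1
  edge (12, 8)→(4, 16): d=(-8,8) right/bottom  bias=-1
    (2,0)@(5, 1): e=[-16,0,112] → ·  [on edge]
    (9,0)@(19, 1): e=[180,-84,0] → ·  [on edge]
    (3,1)@(7, 3): e=[16,0,80] → ·  [on edge]
    (8,1)@(17, 3): e=[156,-60,0] → ·  [on edge]
    (3,2)@(7, 5): e=[20,12,64] → #
    (4,2)@(9, 5): e=[48,0,48] → ·  [on edge]
    (7,2)@(15, 5): e=[132,-36,0] → ·  [on edge]
    (3,3)@(7, 7): e=[24,24,48] → #
    (4,3)@(9, 7): e=[52,12,32] → #
    (5,3)@(11, 7): e=[80,0,16] → ·  [on edge]
    (6,3)@(13, 7): e=[108,-12,0] → ·  [on edge]
    (2,4)@(5, 9): e=[0,48,48] → #  [on edge]
    (5,4)@(11, 9): e=[84,12,0] → ·  [on edge]
    (6,4)@(13, 9): e=[112,0,-16] → ·  [on edge]
    (4,5)@(9, 11): e=[60,36,0] → ·  [on edge]
    (7,5)@(15, 11): e=[144,0,-48] → ·  [on edge]
    (3,6)@(7, 13): e=[36,60,0] → ·  [on edge]
    (8,6)@(17, 13): e=[176,0,-80] → ·  [on edge]
    (2,7)@(5, 15): e=[12,84,0] → ·  [on edge]
    (9,7)@(19, 15): e=[208,0,-112] → ·  [on edge]
  covered (9 px):
    · · · · · · · · · · · ·
    · · · · · · · · · · · ·
    · · · # · · · · · · · ·
    · · · # # · · · · · · ·
    · · # # # · · · · · · ·
    · · # # · · · · · · · ·
    · · # · · · · · · · · ·
    · · · · · · · · · · · ·

Z-buffer (winner per pixel, '.' = empty):
  . . . . . . . . . . . .
  2 . . . . 1 1 . . . . .
  . 2 . 4 . 1 3 3 1 . . .
  . 2 2 4 4 3 3 3 3 3 . .
  . . 4 4 3 3 3 0 1 1 1 .
  . . 4 4 . . . . . 0 . .
  . . 4 2 . . . . . . . .
  . . . 2 . . . . . . . .

Answer: 0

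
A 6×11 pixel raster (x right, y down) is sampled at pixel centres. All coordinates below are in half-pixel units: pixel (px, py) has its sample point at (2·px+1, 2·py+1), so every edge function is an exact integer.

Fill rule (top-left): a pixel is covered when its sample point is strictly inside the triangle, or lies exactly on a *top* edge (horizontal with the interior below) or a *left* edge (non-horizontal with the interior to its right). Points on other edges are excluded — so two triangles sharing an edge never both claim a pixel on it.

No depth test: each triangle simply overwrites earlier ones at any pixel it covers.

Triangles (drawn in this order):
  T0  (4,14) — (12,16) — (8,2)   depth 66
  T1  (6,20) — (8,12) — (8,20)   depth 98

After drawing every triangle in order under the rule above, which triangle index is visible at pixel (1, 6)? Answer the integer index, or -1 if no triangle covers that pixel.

T0:
  2·area = 104  (B↔C swapped to make it positive)
  edge (4, 14)→(8, 2): d=(4,-12) top-left  bias=+0
  edge (8, 2)→(12, 16): d=(4,14) right/bottom  bias=-1
  edge (12, 16)→(4, 14): d=(-8,-2) top-left  bias=+0
    (3,2)@(7, 5): e=[0,26,78] → #  [on edge]
    (4,2)@(9, 5): e=[24,-2,82] → ·
    (3,3)@(7, 7): e=[8,34,62] → #
    (4,3)@(9, 7): e=[32,6,66] → #
    (5,3)@(11, 7): e=[56,-22,70] → ·
    (3,4)@(7, 9): e=[16,42,46] → #
    (5,4)@(11, 9): e=[64,-14,54] → ·
    (2,5)@(5, 11): e=[0,78,26] → #  [on edge]
    (5,5)@(11, 11): e=[72,-6,38] → ·
    (2,6)@(5, 13): e=[8,86,10] → #
    (5,6)@(11, 13): e=[80,2,22] → #
    (2,7)@(5, 15): e=[16,94,-6] → ·
    (1,8)@(3, 17): e=[0,130,-26] → ·  [on edge]
  covered (14 px):
    · · · · · ·
    · · · · · ·
    · · · # · ·
    · · · # # ·
    · · · # # ·
    · · # # # ·
    · · # # # #
    · · · · # #
    · · · · · ·
    · · · · · ·
    · · · · · ·
T1:
  2·area = 16
  edge (6, 20)→(8, 12): d=(2,-8) top-left  bias=+0
  edge (8, 12)→(8, 20): d=(0,8) right/bottom  bias=-1
  edge (8, 20)→(6, 20): d=(-2,0) right/bottom  bias=-1
    (3,8)@(7, 17): e=[2,8,6] → #
    (4,8)@(9, 17): e=[18,-8,6] → ·
    (3,9)@(7, 19): e=[6,8,2] → #
    (4,9)@(9, 19): e=[22,-8,2] → ·
    (3,10)@(7, 21): e=[10,8,-2] → ·
  covered (2 px):
    · · · · · ·
    · · · · · ·
    · · · · · ·
    · · · · · ·
    · · · · · ·
    · · · · · ·
    · · · · · ·
    · · · · · ·
    · · · # · ·
    · · · # · ·
    · · · · · ·

Z-buffer (winner per pixel, '.' = empty):
  . . . . . .
  . . . . . .
  . . . 0 . .
  . . . 0 0 .
  . . . 0 0 .
  . . 0 0 0 .
  . . 0 0 0 0
  . . . . 0 0
  . . . 1 . .
  . . . 1 . .
  . . . . . .

Final: -1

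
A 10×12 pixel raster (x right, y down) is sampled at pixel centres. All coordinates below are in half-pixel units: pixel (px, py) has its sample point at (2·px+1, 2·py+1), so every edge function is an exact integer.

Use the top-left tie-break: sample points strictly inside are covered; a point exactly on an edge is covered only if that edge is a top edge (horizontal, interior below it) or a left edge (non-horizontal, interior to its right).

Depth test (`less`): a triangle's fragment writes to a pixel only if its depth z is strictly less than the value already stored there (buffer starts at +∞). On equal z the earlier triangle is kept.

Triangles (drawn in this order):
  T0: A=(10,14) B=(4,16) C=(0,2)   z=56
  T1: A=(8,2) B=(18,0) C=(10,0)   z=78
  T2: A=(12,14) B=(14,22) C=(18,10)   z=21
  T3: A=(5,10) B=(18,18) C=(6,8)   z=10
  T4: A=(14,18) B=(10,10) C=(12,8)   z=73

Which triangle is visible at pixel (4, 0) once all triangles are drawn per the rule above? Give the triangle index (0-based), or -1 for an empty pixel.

T0:
  2·area = 92
  edge (10, 14)→(4, 16): d=(-6,2) right/bottom  bias=-1
  edge (4, 16)→(0, 2): d=(-4,-14) top-left  bias=+0
  edge (0, 2)→(10, 14): d=(10,12) right/bottom  bias=-1
    (0,2)@(1, 5): e=[72,2,18] → #
    (1,2)@(3, 5): e=[68,30,-6] → ·
    (0,3)@(1, 7): e=[60,-6,38] → ·
    (1,3)@(3, 7): e=[56,22,14] → #
    (2,3)@(5, 7): e=[52,50,-10] → ·
    (1,4)@(3, 9): e=[44,14,34] → #
    (2,4)@(5, 9): e=[40,42,10] → #
    (3,4)@(7, 9): e=[36,70,-14] → ·
    (1,5)@(3, 11): e=[32,6,54] → #
    (3,5)@(7, 11): e=[24,62,6] → #
    (4,5)@(9, 11): e=[20,90,-18] → ·
    (9,5)@(19, 11): e=[0,230,-138] → ·  [on edge]
    (6,6)@(13, 13): e=[0,138,-46] → ·  [on edge]
    (3,7)@(7, 15): e=[0,46,46] → ·  [on edge]
    (0,8)@(1, 17): e=[0,-46,138] → ·  [on edge]
  covered (11 px):
    · · · · · · · · · ·
    · · · · · · · · · ·
    # · · · · · · · · ·
    · # · · · · · · · ·
    · # # · · · · · · ·
    · # # # · · · · · ·
    · · # # # · · · · ·
    · · # · · · · · · ·
    · · · · · · · · · ·
    · · · · · · · · · ·
    · · · · · · · · · ·
    · · · · · · · · · ·
T1:
  2·area = 16  (B↔C swapped to make it positive)
  edge (8, 2)→(10, 0): d=(2,-2) top-left  bias=+0
  edge (10, 0)→(18, 0): d=(8,0) top-left  bias=+0
  edge (18, 0)→(8, 2): d=(-10,2) right/bottom  bias=-1
    (4,0)@(9, 1): e=[0,8,8] → #  [on edge]
    (5,0)@(11, 1): e=[4,8,4] → #
    (6,0)@(13, 1): e=[8,8,0] → ·  [on edge]
    (1,1)@(3, 3): e=[-8,24,0] → ·  [on edge]
    (3,1)@(7, 3): e=[0,24,-8] → ·  [on edge]
    (4,1)@(9, 3): e=[4,24,-12] → ·
    (5,1)@(11, 3): e=[8,24,-16] → ·
    (2,2)@(5, 5): e=[0,40,-24] → ·  [on edge]
    (1,3)@(3, 7): e=[0,56,-40] → ·  [on edge]
    (0,4)@(1, 9): e=[0,72,-56] → ·  [on edge]
  covered (2 px):
    · · · · # # · · · ·
    · · · · · · · · · ·
    · · · · · · · · · ·
    · · · · · · · · · ·
    · · · · · · · · · ·
    · · · · · · · · · ·
    · · · · · · · · · ·
    · · · · · · · · · ·
    · · · · · · · · · ·
    · · · · · · · · · ·
    · · · · · · · · · ·
    · · · · · · · · · ·
T2:
  2·area = 56  (B↔C swapped to make it positive)
  edge (12, 14)→(18, 10): d=(6,-4) top-left  bias=+0
  edge (18, 10)→(14, 22): d=(-4,12) right/bottom  bias=-1
  edge (14, 22)→(12, 14): d=(-2,-8) top-left  bias=+0
    (9,3)@(19, 7): e=[-14,0,70] → ·  [on edge]
    (8,5)@(17, 11): e=[2,8,46] → #
    (9,5)@(19, 11): e=[10,-16,62] → ·
    (7,6)@(15, 13): e=[6,24,26] → #
    (8,6)@(17, 13): e=[14,0,42] → ·  [on edge]
    (6,7)@(13, 15): e=[10,40,6] → #
    (8,7)@(17, 15): e=[26,-8,38] → ·
    (6,8)@(13, 17): e=[22,32,2] → #
    (8,8)@(17, 17): e=[38,-16,34] → ·
    (6,9)@(13, 19): e=[34,24,-2] → ·
    (7,9)@(15, 19): e=[42,0,14] → ·  [on edge]
  covered (6 px):
    · · · · · · · · · ·
    · · · · · · · · · ·
    · · · · · · · · · ·
    · · · · · · · · · ·
    · · · · · · · · · ·
    · · · · · · · · # ·
    · · · · · · · # · ·
    · · · · · · # # · ·
    · · · · · · # # · ·
    · · · · · · · · · ·
    · · · · · · · · · ·
    · · · · · · · · · ·
T3:
  2·area = 34  (B↔C swapped to make it positive)
  edge (5, 10)→(6, 8): d=(1,-2) top-left  bias=+0
  edge (6, 8)→(18, 18): d=(12,10) right/bottom  bias=-1
  edge (18, 18)→(5, 10): d=(-13,-8) top-left  bias=+0
    (3,4)@(7, 9): e=[3,2,29] → #
    (4,4)@(9, 9): e=[7,-18,45] → ·
    (3,5)@(7, 11): e=[5,26,3] → #
    (4,5)@(9, 11): e=[9,6,19] → #
    (5,5)@(11, 11): e=[13,-14,35] → ·
    (3,6)@(7, 13): e=[7,50,-23] → ·
    (4,6)@(9, 13): e=[11,30,-7] → ·
    (5,6)@(11, 13): e=[15,10,9] → #
    (6,6)@(13, 13): e=[19,-10,25] → ·
    (5,7)@(11, 15): e=[17,34,-17] → ·
  covered (4 px):
    · · · · · · · · · ·
    · · · · · · · · · ·
    · · · · · · · · · ·
    · · · · · · · · · ·
    · · · # · · · · · ·
    · · · # # · · · · ·
    · · · · · # · · · ·
    · · · · · · · · · ·
    · · · · · · · · · ·
    · · · · · · · · · ·
    · · · · · · · · · ·
    · · · · · · · · · ·
T4:
  2·area = 24
  edge (14, 18)→(10, 10): d=(-4,-8) top-left  bias=+0
  edge (10, 10)→(12, 8): d=(2,-2) top-left  bias=+0
  edge (12, 8)→(14, 18): d=(2,10) right/bottom  bias=-1
    (9,0)@(19, 1): e=[108,0,-84] → ·  [on edge]
    (5,1)@(11, 3): e=[36,-12,0] → ·  [on edge]
    (8,1)@(17, 3): e=[84,0,-60] → ·  [on edge]
    (7,2)@(15, 5): e=[60,0,-36] → ·  [on edge]
    (6,3)@(13, 7): e=[36,0,-12] → ·  [on edge]
    (5,4)@(11, 9): e=[12,0,12] → #  [on edge]
    (6,4)@(13, 9): e=[28,4,-8] → ·
    (4,5)@(9, 11): e=[-12,0,36] → ·  [on edge]
    (5,5)@(11, 11): e=[4,4,16] → #
    (6,5)@(13, 11): e=[20,8,-4] → ·
    (3,6)@(7, 13): e=[-36,0,60] → ·  [on edge]
    (5,6)@(11, 13): e=[-4,8,20] → ·
    (6,6)@(13, 13): e=[12,12,0] → ·  [on edge]
    (2,7)@(5, 15): e=[-60,0,84] → ·  [on edge]
    (1,8)@(3, 17): e=[-84,0,108] → ·  [on edge]
    (0,9)@(1, 19): e=[-108,0,132] → ·  [on edge]
    (7,11)@(15, 23): e=[-12,36,0] → ·  [on edge]
  covered (3 px):
    · · · · · · · · · ·
    · · · · · · · · · ·
    · · · · · · · · · ·
    · · · · · · · · · ·
    · · · · · # · · · ·
    · · · · · # · · · ·
    · · · · · · · · · ·
    · · · · · · # · · ·
    · · · · · · · · · ·
    · · · · · · · · · ·
    · · · · · · · · · ·
    · · · · · · · · · ·

Z-buffer (winner per pixel, '.' = empty):
  . . . . 1 1 . . . .
  . . . . . . . . . .
  0 . . . . . . . . .
  . 0 . . . . . . . .
  . 0 0 3 . 4 . . . .
  . 0 0 3 3 4 . . 2 .
  . . 0 0 0 3 . 2 . .
  . . 0 . . . 2 2 . .
  . . . . . . 2 2 . .
  . . . . . . . . . .
  . . . . . . . . . .
  . . . . . . . . . .

Result: 1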